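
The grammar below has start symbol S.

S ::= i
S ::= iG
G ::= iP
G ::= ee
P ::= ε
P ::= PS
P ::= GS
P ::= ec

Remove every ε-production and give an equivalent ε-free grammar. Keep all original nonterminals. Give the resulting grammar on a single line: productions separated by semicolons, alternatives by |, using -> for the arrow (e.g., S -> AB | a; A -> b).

S -> i | iG; G -> i | ee | iP; P -> S | GS | PS | ec

Nullable set: {P}.
G -> iP: P nullable, giving i | iP.
Drop P -> ε.
P -> PS: P nullable, giving PS | S.
Unchanged (no nullable symbols): S -> i; S -> iG; G -> ee; P -> GS; P -> ec.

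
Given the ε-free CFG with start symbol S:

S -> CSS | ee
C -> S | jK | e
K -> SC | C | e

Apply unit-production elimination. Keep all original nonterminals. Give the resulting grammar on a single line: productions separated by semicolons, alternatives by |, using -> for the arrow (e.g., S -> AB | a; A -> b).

Unit productions: C->S, K->C.
Unit pairs (A ⇒* B via units): (C,S), (K,C), (K,S).
S: inherits non-unit rules of {S} → CSS | ee.
C: inherits non-unit rules of {C, S} → CSS | e | ee | jK.
K: inherits non-unit rules of {C, K, S} → CSS | SC | e | ee | jK.

S -> ee | CSS; C -> e | ee | jK | CSS; K -> e | SC | ee | jK | CSS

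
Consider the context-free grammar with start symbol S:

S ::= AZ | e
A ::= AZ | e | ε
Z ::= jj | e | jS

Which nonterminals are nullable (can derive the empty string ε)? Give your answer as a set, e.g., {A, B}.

{A}

Directly nullable (have an ε-rule): {A}.
Not nullable: S, Z — each has a terminal in every rule's right-hand side or depends on a non-nullable symbol.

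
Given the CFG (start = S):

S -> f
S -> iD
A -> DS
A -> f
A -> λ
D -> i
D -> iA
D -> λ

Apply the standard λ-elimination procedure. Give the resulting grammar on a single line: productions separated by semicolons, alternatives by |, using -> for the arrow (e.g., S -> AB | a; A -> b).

Nullable set: {A, D}.
S -> iD: D nullable, giving i | iD.
Drop A -> λ.
A -> DS: D nullable, giving DS | S.
Drop D -> λ.
D -> iA: A nullable, giving i | iA.
Unchanged (no nullable symbols): S -> f; A -> f; D -> i.

S -> f | i | iD; A -> S | f | DS; D -> i | iA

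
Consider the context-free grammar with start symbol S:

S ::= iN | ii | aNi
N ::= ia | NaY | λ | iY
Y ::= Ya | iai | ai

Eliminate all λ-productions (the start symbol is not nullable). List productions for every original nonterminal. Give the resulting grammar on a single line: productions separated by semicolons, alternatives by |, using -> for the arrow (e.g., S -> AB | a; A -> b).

S -> i | ai | iN | ii | aNi; N -> aY | iY | ia | NaY; Y -> Ya | ai | iai

Nullable set: {N}.
S -> aNi: N nullable, giving aNi | ai.
S -> iN: N nullable, giving i | iN.
Drop N -> λ.
N -> NaY: N nullable, giving NaY | aY.
Unchanged (no nullable symbols): S -> ii; N -> iY; N -> ia; Y -> Ya; Y -> ai; Y -> iai.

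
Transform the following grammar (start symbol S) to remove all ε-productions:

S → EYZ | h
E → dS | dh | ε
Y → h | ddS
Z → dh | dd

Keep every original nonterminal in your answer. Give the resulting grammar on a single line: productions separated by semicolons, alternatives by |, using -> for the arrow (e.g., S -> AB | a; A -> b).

Nullable set: {E}.
S -> EYZ: E nullable, giving EYZ | YZ.
Drop E -> ε.
Unchanged (no nullable symbols): S -> h; E -> dS; E -> dh; Y -> ddS; Y -> h; Z -> dd; Z -> dh.

S -> h | YZ | EYZ; E -> dS | dh; Y -> h | ddS; Z -> dd | dh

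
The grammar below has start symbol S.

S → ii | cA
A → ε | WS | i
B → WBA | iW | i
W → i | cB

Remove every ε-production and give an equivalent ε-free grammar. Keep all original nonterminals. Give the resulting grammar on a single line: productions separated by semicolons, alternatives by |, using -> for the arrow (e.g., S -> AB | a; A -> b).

Nullable set: {A}.
S -> cA: A nullable, giving c | cA.
Drop A -> ε.
B -> WBA: A nullable, giving WB | WBA.
Unchanged (no nullable symbols): S -> ii; A -> WS; A -> i; B -> i; B -> iW; W -> cB; W -> i.

S -> c | cA | ii; A -> i | WS; B -> i | WB | iW | WBA; W -> i | cB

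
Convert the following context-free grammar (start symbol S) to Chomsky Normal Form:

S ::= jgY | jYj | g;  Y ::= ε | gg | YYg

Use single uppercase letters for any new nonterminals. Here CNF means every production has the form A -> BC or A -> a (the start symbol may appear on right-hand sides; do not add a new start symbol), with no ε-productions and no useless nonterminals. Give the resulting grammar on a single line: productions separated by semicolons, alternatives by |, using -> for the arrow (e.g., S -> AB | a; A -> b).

S -> g | AA | AB | AC | AD; A -> j; B -> g; C -> BY; D -> YA; E -> YB; Y -> g | BB | YB | YE

Nullable: {Y}; after ε-elimination: S -> g | jg | jj | jYj | jgY; Y -> g | Yg | gg | YYg.
No unit productions to eliminate.
TERM: introduce B -> g, A -> j and substitute in every rule of length ≥2.
BIN: S -> ABY becomes S -> AC, C -> BY; S -> AYA becomes S -> AD, D -> YA; Y -> YYB becomes Y -> YE, E -> YB.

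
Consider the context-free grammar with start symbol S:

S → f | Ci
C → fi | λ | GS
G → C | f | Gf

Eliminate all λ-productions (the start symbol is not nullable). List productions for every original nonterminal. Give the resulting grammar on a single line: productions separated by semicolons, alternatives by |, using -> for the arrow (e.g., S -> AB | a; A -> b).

S -> f | i | Ci; C -> S | GS | fi; G -> C | f | Gf

Nullable set: {C, G}.
S -> Ci: C nullable, giving Ci | i.
Drop C -> λ.
C -> GS: G nullable, giving GS | S.
G -> C: C nullable, giving C.
G -> Gf: G nullable, giving Gf | f.
Unchanged (no nullable symbols): S -> f; C -> fi; G -> f.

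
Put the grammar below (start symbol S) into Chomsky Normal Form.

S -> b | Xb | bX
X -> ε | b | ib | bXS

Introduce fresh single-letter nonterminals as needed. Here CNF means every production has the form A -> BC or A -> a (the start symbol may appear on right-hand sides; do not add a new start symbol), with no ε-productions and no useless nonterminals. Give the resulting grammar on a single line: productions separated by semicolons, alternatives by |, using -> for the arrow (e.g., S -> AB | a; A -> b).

Nullable: {X}; after ε-elimination: S -> b | Xb | bX; X -> b | bS | ib | bXS.
No unit productions to eliminate.
TERM: introduce A -> b, B -> i and substitute in every rule of length ≥2.
BIN: X -> AXS becomes X -> AC, C -> XS.

S -> b | AX | XA; A -> b; B -> i; C -> XS; X -> b | AC | AS | BA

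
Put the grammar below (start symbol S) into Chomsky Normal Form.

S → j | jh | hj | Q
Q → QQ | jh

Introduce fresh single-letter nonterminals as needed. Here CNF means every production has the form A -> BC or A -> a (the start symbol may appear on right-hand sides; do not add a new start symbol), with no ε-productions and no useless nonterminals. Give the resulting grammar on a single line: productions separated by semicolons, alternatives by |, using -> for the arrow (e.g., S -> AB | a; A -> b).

No ε-productions.
After unit-elimination: S -> j | QQ | hj | jh; Q -> QQ | jh.
TERM: introduce B -> h, A -> j and substitute in every rule of length ≥2.

S -> j | AB | BA | QQ; A -> j; B -> h; Q -> AB | QQ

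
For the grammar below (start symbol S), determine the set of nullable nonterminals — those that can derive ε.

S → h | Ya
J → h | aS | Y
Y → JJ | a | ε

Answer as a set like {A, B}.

Directly nullable (have an ε-rule): {Y}.
J is nullable via J -> Y (every symbol on the right is already known nullable).
Not nullable: S — each has a terminal in every rule's right-hand side or depends on a non-nullable symbol.

{J, Y}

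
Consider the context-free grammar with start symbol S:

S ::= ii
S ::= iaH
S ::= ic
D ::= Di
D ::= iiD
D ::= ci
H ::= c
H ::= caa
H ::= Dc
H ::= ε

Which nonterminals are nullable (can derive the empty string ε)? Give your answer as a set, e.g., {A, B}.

Directly nullable (have an ε-rule): {H}.
Not nullable: D, S — each has a terminal in every rule's right-hand side or depends on a non-nullable symbol.

{H}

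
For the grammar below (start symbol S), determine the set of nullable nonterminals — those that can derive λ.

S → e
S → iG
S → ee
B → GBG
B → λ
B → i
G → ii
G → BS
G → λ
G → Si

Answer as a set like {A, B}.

{B, G}

Directly nullable (have an ε-rule): {B, G}.
Not nullable: S — each has a terminal in every rule's right-hand side or depends on a non-nullable symbol.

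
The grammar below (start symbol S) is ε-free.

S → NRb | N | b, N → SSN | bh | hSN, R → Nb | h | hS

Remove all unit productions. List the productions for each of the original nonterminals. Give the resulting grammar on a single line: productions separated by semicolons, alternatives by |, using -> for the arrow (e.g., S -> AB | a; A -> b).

S -> b | bh | NRb | SSN | hSN; N -> bh | SSN | hSN; R -> h | Nb | hS

Unit productions: S->N.
Unit pairs (A ⇒* B via units): (S,N).
S: inherits non-unit rules of {N, S} → NRb | SSN | b | bh | hSN.
N: inherits non-unit rules of {N} → SSN | bh | hSN.
R: inherits non-unit rules of {R} → Nb | h | hS.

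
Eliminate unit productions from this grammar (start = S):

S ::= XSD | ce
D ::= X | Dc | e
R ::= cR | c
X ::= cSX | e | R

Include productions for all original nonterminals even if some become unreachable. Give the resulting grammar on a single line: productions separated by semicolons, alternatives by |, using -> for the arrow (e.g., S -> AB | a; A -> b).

S -> ce | XSD; D -> c | e | Dc | cR | cSX; R -> c | cR; X -> c | e | cR | cSX

Unit productions: D->X, X->R.
Unit pairs (A ⇒* B via units): (D,R), (D,X), (X,R).
S: inherits non-unit rules of {S} → XSD | ce.
D: inherits non-unit rules of {D, R, X} → Dc | c | cR | cSX | e.
R: inherits non-unit rules of {R} → c | cR.
X: inherits non-unit rules of {R, X} → c | cR | cSX | e.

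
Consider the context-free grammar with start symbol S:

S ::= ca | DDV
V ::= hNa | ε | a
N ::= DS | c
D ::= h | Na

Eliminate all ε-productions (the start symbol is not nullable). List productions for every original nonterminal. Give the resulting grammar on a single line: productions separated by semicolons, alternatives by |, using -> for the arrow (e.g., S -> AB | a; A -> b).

Nullable set: {V}.
S -> DDV: V nullable, giving DD | DDV.
Drop V -> ε.
Unchanged (no nullable symbols): S -> ca; D -> Na; D -> h; N -> DS; N -> c; V -> a; V -> hNa.

S -> DD | ca | DDV; D -> h | Na; N -> c | DS; V -> a | hNa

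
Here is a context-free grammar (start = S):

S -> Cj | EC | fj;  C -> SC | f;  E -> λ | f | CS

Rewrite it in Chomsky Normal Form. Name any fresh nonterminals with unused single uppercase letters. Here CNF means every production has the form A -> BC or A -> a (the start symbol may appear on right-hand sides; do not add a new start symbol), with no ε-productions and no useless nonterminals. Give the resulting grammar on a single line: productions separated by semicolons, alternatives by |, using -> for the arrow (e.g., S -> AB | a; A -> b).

S -> f | BA | CA | EC | SC; A -> j; B -> f; C -> f | SC; E -> f | CS

Nullable: {E}; after ε-elimination: S -> C | Cj | EC | fj; C -> f | SC; E -> f | CS.
After unit-elimination: S -> f | Cj | EC | SC | fj; C -> f | SC; E -> f | CS.
TERM: introduce B -> f, A -> j and substitute in every rule of length ≥2.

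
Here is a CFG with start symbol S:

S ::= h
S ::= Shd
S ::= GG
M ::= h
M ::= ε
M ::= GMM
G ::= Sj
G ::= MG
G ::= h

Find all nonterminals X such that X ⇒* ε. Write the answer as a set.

Directly nullable (have an ε-rule): {M}.
Not nullable: G, S — each has a terminal in every rule's right-hand side or depends on a non-nullable symbol.

{M}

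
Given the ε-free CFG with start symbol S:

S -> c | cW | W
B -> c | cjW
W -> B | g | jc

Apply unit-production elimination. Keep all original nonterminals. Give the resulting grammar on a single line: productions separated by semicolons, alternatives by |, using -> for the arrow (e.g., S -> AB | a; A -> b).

Unit productions: S->W, W->B.
Unit pairs (A ⇒* B via units): (S,B), (S,W), (W,B).
S: inherits non-unit rules of {B, S, W} → c | cW | cjW | g | jc.
B: inherits non-unit rules of {B} → c | cjW.
W: inherits non-unit rules of {B, W} → c | cjW | g | jc.

S -> c | g | cW | jc | cjW; B -> c | cjW; W -> c | g | jc | cjW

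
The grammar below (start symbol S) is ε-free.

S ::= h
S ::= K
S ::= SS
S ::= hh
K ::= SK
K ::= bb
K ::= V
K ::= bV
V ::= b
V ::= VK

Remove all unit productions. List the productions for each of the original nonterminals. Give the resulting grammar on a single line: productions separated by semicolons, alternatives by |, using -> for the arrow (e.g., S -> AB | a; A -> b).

S -> b | h | SK | SS | VK | bV | bb | hh; K -> b | SK | VK | bV | bb; V -> b | VK

Unit productions: K->V, S->K.
Unit pairs (A ⇒* B via units): (K,V), (S,K), (S,V).
S: inherits non-unit rules of {K, S, V} → SK | SS | VK | b | bV | bb | h | hh.
K: inherits non-unit rules of {K, V} → SK | VK | b | bV | bb.
V: inherits non-unit rules of {V} → VK | b.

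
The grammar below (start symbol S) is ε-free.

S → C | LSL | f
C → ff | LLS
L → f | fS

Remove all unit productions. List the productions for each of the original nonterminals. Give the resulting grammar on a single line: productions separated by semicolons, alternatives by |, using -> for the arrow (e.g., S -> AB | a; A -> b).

Unit productions: S->C.
Unit pairs (A ⇒* B via units): (S,C).
S: inherits non-unit rules of {C, S} → LLS | LSL | f | ff.
C: inherits non-unit rules of {C} → LLS | ff.
L: inherits non-unit rules of {L} → f | fS.

S -> f | ff | LLS | LSL; C -> ff | LLS; L -> f | fS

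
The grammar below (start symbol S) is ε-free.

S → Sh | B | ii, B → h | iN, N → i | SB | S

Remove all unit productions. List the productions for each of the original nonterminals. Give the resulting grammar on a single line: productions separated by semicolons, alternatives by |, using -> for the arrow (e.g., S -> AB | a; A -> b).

Unit productions: N->S, S->B.
Unit pairs (A ⇒* B via units): (N,B), (N,S), (S,B).
S: inherits non-unit rules of {B, S} → Sh | h | iN | ii.
B: inherits non-unit rules of {B} → h | iN.
N: inherits non-unit rules of {B, N, S} → SB | Sh | h | i | iN | ii.

S -> h | Sh | iN | ii; B -> h | iN; N -> h | i | SB | Sh | iN | ii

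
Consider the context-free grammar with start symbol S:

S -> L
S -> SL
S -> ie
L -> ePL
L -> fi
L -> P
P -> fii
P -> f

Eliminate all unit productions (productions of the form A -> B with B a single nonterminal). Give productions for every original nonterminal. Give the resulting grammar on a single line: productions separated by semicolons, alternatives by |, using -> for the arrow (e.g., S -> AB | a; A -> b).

S -> f | SL | fi | ie | ePL | fii; L -> f | fi | ePL | fii; P -> f | fii

Unit productions: L->P, S->L.
Unit pairs (A ⇒* B via units): (L,P), (S,L), (S,P).
S: inherits non-unit rules of {L, P, S} → SL | ePL | f | fi | fii | ie.
L: inherits non-unit rules of {L, P} → ePL | f | fi | fii.
P: inherits non-unit rules of {P} → f | fii.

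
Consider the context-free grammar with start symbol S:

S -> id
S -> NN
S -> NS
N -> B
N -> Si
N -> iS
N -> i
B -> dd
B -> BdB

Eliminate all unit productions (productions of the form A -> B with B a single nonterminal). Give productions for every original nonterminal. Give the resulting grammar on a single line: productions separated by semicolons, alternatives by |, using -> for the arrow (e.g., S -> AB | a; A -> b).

Unit productions: N->B.
Unit pairs (A ⇒* B via units): (N,B).
S: inherits non-unit rules of {S} → NN | NS | id.
B: inherits non-unit rules of {B} → BdB | dd.
N: inherits non-unit rules of {B, N} → BdB | Si | dd | i | iS.

S -> NN | NS | id; B -> dd | BdB; N -> i | Si | dd | iS | BdB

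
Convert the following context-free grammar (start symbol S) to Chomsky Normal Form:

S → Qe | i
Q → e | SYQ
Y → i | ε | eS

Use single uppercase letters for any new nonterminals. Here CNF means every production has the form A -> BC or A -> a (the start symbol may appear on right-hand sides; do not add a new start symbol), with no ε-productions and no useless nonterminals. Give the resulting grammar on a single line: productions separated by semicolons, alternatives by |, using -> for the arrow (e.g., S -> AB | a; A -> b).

Nullable: {Y}; after ε-elimination: S -> i | Qe; Q -> e | SQ | SYQ; Y -> i | eS.
No unit productions to eliminate.
TERM: introduce A -> e and substitute in every rule of length ≥2.
BIN: Q -> SYQ becomes Q -> SB, B -> YQ.

S -> i | QA; A -> e; B -> YQ; Q -> e | SB | SQ; Y -> i | AS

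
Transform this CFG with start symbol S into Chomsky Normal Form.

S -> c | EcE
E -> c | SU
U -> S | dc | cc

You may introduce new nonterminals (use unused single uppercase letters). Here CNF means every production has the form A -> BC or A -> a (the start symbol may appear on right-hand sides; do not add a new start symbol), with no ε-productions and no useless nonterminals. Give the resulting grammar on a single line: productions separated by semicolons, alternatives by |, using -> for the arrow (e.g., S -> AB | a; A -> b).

No ε-productions.
After unit-elimination: S -> c | EcE; E -> c | SU; U -> c | cc | dc | EcE.
TERM: introduce A -> c, B -> d and substitute in every rule of length ≥2.
BIN: S -> EAE becomes S -> EC, C -> AE; U -> EAE becomes U -> ED, D -> AE.

S -> c | EC; A -> c; B -> d; C -> AE; D -> AE; E -> c | SU; U -> c | AA | BA | ED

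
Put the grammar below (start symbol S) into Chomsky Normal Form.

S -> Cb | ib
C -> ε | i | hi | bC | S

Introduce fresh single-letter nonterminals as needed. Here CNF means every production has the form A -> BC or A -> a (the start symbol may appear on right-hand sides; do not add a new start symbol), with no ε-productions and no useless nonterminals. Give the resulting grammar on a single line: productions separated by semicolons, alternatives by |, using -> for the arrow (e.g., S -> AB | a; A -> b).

S -> b | CA | DA; A -> b; B -> h; C -> b | i | AC | BD | CA | DA; D -> i

Nullable: {C}; after ε-elimination: S -> b | Cb | ib; C -> S | b | i | bC | hi.
After unit-elimination: S -> b | Cb | ib; C -> b | i | Cb | bC | hi | ib.
TERM: introduce A -> b, B -> h, D -> i and substitute in every rule of length ≥2.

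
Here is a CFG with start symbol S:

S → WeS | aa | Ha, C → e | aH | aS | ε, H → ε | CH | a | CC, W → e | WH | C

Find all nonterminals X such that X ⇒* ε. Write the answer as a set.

{C, H, W}

Directly nullable (have an ε-rule): {C, H}.
W is nullable via W -> C (every symbol on the right is already known nullable).
Not nullable: S — each has a terminal in every rule's right-hand side or depends on a non-nullable symbol.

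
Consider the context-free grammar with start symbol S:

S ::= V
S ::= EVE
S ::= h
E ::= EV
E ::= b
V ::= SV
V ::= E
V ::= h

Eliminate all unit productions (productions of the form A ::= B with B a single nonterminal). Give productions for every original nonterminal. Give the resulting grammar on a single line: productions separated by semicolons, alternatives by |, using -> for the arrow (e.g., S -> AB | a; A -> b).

Unit productions: S->V, V->E.
Unit pairs (A ⇒* B via units): (S,E), (S,V), (V,E).
S: inherits non-unit rules of {E, S, V} → EV | EVE | SV | b | h.
E: inherits non-unit rules of {E} → EV | b.
V: inherits non-unit rules of {E, V} → EV | SV | b | h.

S -> b | h | EV | SV | EVE; E -> b | EV; V -> b | h | EV | SV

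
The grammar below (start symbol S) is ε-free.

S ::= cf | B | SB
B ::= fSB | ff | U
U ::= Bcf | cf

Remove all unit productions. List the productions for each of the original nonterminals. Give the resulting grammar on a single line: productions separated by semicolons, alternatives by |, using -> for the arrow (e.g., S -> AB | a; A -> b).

S -> SB | cf | ff | Bcf | fSB; B -> cf | ff | Bcf | fSB; U -> cf | Bcf

Unit productions: B->U, S->B.
Unit pairs (A ⇒* B via units): (B,U), (S,B), (S,U).
S: inherits non-unit rules of {B, S, U} → Bcf | SB | cf | fSB | ff.
B: inherits non-unit rules of {B, U} → Bcf | cf | fSB | ff.
U: inherits non-unit rules of {U} → Bcf | cf.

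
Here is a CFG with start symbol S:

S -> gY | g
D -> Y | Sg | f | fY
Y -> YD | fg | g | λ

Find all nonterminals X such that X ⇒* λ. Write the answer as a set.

Directly nullable (have an ε-rule): {Y}.
D is nullable via D -> Y (every symbol on the right is already known nullable).
Not nullable: S — each has a terminal in every rule's right-hand side or depends on a non-nullable symbol.

{D, Y}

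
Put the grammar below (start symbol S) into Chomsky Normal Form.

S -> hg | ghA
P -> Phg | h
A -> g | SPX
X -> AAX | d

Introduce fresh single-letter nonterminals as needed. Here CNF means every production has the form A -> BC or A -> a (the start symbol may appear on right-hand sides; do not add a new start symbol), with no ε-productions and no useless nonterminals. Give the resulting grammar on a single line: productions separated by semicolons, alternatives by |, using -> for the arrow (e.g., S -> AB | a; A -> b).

No ε-productions.
No unit productions to eliminate.
TERM: introduce C -> g, B -> h and substitute in every rule of length ≥2.
BIN: A -> SPX becomes A -> SD, D -> PX; P -> PBC becomes P -> PE, E -> BC; S -> CBA becomes S -> CF, F -> BA; X -> AAX becomes X -> AG, G -> AX.

S -> BC | CF; A -> g | SD; B -> h; C -> g; D -> PX; E -> BC; F -> BA; G -> AX; P -> h | PE; X -> d | AG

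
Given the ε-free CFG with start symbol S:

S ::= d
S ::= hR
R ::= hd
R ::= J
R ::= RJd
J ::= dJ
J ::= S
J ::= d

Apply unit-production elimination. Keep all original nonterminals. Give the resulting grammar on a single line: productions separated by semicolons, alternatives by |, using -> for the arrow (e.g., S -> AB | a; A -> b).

S -> d | hR; J -> d | dJ | hR; R -> d | dJ | hR | hd | RJd

Unit productions: J->S, R->J.
Unit pairs (A ⇒* B via units): (J,S), (R,J), (R,S).
S: inherits non-unit rules of {S} → d | hR.
J: inherits non-unit rules of {J, S} → d | dJ | hR.
R: inherits non-unit rules of {J, R, S} → RJd | d | dJ | hR | hd.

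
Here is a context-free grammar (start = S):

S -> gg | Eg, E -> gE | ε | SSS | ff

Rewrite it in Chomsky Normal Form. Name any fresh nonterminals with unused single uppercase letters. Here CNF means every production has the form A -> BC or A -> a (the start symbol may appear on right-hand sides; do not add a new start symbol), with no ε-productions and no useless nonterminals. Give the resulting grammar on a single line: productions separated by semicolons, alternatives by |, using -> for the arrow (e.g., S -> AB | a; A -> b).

Nullable: {E}; after ε-elimination: S -> g | Eg | gg; E -> g | ff | gE | SSS.
No unit productions to eliminate.
TERM: introduce A -> f, B -> g and substitute in every rule of length ≥2.
BIN: E -> SSS becomes E -> SC, C -> SS.

S -> g | BB | EB; A -> f; B -> g; C -> SS; E -> g | AA | BE | SC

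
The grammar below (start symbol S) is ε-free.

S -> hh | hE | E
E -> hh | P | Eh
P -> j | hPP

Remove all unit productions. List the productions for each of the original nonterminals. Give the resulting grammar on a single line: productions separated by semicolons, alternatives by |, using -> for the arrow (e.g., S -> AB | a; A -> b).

S -> j | Eh | hE | hh | hPP; E -> j | Eh | hh | hPP; P -> j | hPP

Unit productions: E->P, S->E.
Unit pairs (A ⇒* B via units): (E,P), (S,E), (S,P).
S: inherits non-unit rules of {E, P, S} → Eh | hE | hPP | hh | j.
E: inherits non-unit rules of {E, P} → Eh | hPP | hh | j.
P: inherits non-unit rules of {P} → hPP | j.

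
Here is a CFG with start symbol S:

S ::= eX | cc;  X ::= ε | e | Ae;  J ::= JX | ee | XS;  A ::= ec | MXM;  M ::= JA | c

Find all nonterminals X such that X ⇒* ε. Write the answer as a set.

Directly nullable (have an ε-rule): {X}.
Not nullable: A, J, M, S — each has a terminal in every rule's right-hand side or depends on a non-nullable symbol.

{X}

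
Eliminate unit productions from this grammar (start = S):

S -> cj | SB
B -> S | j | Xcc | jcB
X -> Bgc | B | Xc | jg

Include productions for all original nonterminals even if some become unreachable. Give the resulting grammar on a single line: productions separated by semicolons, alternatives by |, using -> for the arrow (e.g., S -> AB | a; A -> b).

Unit productions: B->S, X->B.
Unit pairs (A ⇒* B via units): (B,S), (X,B), (X,S).
S: inherits non-unit rules of {S} → SB | cj.
B: inherits non-unit rules of {B, S} → SB | Xcc | cj | j | jcB.
X: inherits non-unit rules of {B, S, X} → Bgc | SB | Xc | Xcc | cj | j | jcB | jg.

S -> SB | cj; B -> j | SB | cj | Xcc | jcB; X -> j | SB | Xc | cj | jg | Bgc | Xcc | jcB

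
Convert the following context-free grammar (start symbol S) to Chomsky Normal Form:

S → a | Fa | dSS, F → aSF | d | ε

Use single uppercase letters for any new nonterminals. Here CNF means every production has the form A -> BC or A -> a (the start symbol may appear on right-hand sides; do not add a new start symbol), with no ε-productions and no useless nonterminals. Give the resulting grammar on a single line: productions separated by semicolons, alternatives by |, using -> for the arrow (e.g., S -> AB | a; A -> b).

S -> a | BD | FA; A -> a; B -> d; C -> SF; D -> SS; F -> d | AC | AS

Nullable: {F}; after ε-elimination: S -> a | Fa | dSS; F -> d | aS | aSF.
No unit productions to eliminate.
TERM: introduce A -> a, B -> d and substitute in every rule of length ≥2.
BIN: F -> ASF becomes F -> AC, C -> SF; S -> BSS becomes S -> BD, D -> SS.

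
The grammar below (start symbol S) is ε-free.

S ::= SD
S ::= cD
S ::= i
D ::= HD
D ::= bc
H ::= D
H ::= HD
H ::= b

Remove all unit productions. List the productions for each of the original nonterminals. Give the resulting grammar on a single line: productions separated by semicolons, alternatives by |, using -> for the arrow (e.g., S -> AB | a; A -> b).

S -> i | SD | cD; D -> HD | bc; H -> b | HD | bc

Unit productions: H->D.
Unit pairs (A ⇒* B via units): (H,D).
S: inherits non-unit rules of {S} → SD | cD | i.
D: inherits non-unit rules of {D} → HD | bc.
H: inherits non-unit rules of {D, H} → HD | b | bc.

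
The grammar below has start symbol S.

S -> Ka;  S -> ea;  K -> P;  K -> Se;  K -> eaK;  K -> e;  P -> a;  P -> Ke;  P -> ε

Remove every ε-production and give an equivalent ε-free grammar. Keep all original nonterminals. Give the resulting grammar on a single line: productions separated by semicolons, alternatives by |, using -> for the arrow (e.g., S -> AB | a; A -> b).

Nullable set: {K, P}.
S -> Ka: K nullable, giving Ka | a.
K -> P: P nullable, giving P.
K -> eaK: K nullable, giving ea | eaK.
Drop P -> ε.
P -> Ke: K nullable, giving Ke | e.
Unchanged (no nullable symbols): S -> ea; K -> Se; K -> e; P -> a.

S -> a | Ka | ea; K -> P | e | Se | ea | eaK; P -> a | e | Ke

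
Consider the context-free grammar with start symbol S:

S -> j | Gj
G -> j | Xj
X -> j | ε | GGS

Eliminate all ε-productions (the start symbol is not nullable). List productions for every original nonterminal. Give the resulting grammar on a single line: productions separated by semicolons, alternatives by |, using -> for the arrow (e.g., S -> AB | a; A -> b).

S -> j | Gj; G -> j | Xj; X -> j | GGS

Nullable set: {X}.
G -> Xj: X nullable, giving Xj | j.
Drop X -> ε.
Unchanged (no nullable symbols): S -> Gj; S -> j; G -> j; X -> GGS; X -> j.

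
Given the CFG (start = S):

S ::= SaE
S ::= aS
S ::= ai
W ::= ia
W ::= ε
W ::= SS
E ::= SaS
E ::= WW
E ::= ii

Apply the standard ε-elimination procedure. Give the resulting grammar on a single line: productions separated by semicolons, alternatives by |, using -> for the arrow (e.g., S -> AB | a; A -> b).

S -> Sa | aS | ai | SaE; E -> W | WW | ii | SaS; W -> SS | ia

Nullable set: {E, W}.
S -> SaE: E nullable, giving Sa | SaE.
E -> WW: W, W nullable, giving W | WW.
Drop W -> ε.
Unchanged (no nullable symbols): S -> aS; S -> ai; E -> SaS; E -> ii; W -> SS; W -> ia.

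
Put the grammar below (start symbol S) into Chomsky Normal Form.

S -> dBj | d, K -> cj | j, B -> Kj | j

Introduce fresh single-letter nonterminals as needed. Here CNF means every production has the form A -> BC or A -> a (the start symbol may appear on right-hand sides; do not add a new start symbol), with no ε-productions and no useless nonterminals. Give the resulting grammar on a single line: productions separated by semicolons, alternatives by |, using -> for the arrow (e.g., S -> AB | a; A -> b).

S -> d | DE; A -> j; B -> j | KA; C -> c; D -> d; E -> BA; K -> j | CA

No ε-productions.
No unit productions to eliminate.
TERM: introduce C -> c, D -> d, A -> j and substitute in every rule of length ≥2.
BIN: S -> DBA becomes S -> DE, E -> BA.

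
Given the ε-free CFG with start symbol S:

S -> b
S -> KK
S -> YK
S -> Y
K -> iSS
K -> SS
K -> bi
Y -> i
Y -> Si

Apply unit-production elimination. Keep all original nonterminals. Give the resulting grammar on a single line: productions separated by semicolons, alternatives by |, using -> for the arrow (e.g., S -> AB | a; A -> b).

S -> b | i | KK | Si | YK; K -> SS | bi | iSS; Y -> i | Si

Unit productions: S->Y.
Unit pairs (A ⇒* B via units): (S,Y).
S: inherits non-unit rules of {S, Y} → KK | Si | YK | b | i.
K: inherits non-unit rules of {K} → SS | bi | iSS.
Y: inherits non-unit rules of {Y} → Si | i.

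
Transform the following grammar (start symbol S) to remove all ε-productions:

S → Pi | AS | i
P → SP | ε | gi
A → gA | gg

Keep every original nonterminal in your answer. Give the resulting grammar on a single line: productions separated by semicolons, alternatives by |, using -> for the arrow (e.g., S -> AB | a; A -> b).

Nullable set: {P}.
S -> Pi: P nullable, giving Pi | i.
Drop P -> ε.
P -> SP: P nullable, giving S | SP.
Unchanged (no nullable symbols): S -> AS; S -> i; A -> gA; A -> gg; P -> gi.

S -> i | AS | Pi; A -> gA | gg; P -> S | SP | gi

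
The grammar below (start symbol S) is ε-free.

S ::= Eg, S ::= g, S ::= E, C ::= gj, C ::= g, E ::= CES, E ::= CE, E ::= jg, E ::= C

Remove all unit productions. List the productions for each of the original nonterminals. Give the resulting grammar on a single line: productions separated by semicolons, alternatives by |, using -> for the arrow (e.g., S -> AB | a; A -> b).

Unit productions: E->C, S->E.
Unit pairs (A ⇒* B via units): (E,C), (S,C), (S,E).
S: inherits non-unit rules of {C, E, S} → CE | CES | Eg | g | gj | jg.
C: inherits non-unit rules of {C} → g | gj.
E: inherits non-unit rules of {C, E} → CE | CES | g | gj | jg.

S -> g | CE | Eg | gj | jg | CES; C -> g | gj; E -> g | CE | gj | jg | CES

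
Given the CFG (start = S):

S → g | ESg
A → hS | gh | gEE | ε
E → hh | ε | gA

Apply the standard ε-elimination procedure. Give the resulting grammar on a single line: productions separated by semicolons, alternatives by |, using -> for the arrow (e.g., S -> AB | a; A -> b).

Nullable set: {A, E}.
S -> ESg: E nullable, giving ESg | Sg.
Drop A -> ε.
A -> gEE: E, E nullable, giving g | gE | gEE.
Drop E -> ε.
E -> gA: A nullable, giving g | gA.
Unchanged (no nullable symbols): S -> g; A -> gh; A -> hS; E -> hh.

S -> g | Sg | ESg; A -> g | gE | gh | hS | gEE; E -> g | gA | hh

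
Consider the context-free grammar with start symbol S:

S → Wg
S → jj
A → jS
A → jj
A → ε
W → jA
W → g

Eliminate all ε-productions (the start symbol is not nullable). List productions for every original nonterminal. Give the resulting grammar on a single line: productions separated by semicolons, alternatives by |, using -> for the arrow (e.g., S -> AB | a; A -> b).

Nullable set: {A}.
Drop A -> ε.
W -> jA: A nullable, giving j | jA.
Unchanged (no nullable symbols): S -> Wg; S -> jj; A -> jS; A -> jj; W -> g.

S -> Wg | jj; A -> jS | jj; W -> g | j | jA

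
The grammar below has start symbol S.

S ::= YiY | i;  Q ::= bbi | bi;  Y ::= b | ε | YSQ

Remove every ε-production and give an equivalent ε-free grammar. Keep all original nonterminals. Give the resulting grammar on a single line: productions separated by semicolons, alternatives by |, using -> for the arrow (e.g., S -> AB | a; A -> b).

Nullable set: {Y}.
S -> YiY: Y, Y nullable, giving Yi | YiY | i | iY.
Drop Y -> ε.
Y -> YSQ: Y nullable, giving SQ | YSQ.
Unchanged (no nullable symbols): S -> i; Q -> bbi; Q -> bi; Y -> b.

S -> i | Yi | iY | YiY; Q -> bi | bbi; Y -> b | SQ | YSQ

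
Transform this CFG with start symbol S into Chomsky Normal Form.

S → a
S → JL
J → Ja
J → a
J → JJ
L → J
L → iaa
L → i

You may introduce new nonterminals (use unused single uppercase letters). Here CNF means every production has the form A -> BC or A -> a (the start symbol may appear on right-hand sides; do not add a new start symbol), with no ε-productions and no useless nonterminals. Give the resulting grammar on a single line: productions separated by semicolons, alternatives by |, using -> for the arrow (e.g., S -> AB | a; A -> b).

No ε-productions.
After unit-elimination: S -> a | JL; J -> a | JJ | Ja; L -> a | i | JJ | Ja | iaa.
TERM: introduce A -> a, B -> i and substitute in every rule of length ≥2.
BIN: L -> BAA becomes L -> BC, C -> AA.

S -> a | JL; A -> a; B -> i; C -> AA; J -> a | JA | JJ; L -> a | i | BC | JA | JJ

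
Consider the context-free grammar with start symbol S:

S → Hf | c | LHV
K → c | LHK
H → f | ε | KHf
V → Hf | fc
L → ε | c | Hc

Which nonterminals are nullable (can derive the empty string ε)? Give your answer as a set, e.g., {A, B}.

Directly nullable (have an ε-rule): {H, L}.
Not nullable: K, S, V — each has a terminal in every rule's right-hand side or depends on a non-nullable symbol.

{H, L}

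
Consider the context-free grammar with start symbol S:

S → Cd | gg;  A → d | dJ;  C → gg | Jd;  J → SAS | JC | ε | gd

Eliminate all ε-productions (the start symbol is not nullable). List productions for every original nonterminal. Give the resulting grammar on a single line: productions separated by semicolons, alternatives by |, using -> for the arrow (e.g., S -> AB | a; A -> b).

Nullable set: {J}.
A -> dJ: J nullable, giving d | dJ.
C -> Jd: J nullable, giving Jd | d.
Drop J -> ε.
J -> JC: J nullable, giving C | JC.
Unchanged (no nullable symbols): S -> Cd; S -> gg; A -> d; C -> gg; J -> SAS; J -> gd.

S -> Cd | gg; A -> d | dJ; C -> d | Jd | gg; J -> C | JC | gd | SAS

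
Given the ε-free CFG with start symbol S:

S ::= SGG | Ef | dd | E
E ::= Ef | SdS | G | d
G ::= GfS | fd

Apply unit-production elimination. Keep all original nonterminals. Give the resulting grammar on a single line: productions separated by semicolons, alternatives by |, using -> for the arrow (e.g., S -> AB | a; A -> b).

Unit productions: E->G, S->E.
Unit pairs (A ⇒* B via units): (E,G), (S,E), (S,G).
S: inherits non-unit rules of {E, G, S} → Ef | GfS | SGG | SdS | d | dd | fd.
E: inherits non-unit rules of {E, G} → Ef | GfS | SdS | d | fd.
G: inherits non-unit rules of {G} → GfS | fd.

S -> d | Ef | dd | fd | GfS | SGG | SdS; E -> d | Ef | fd | GfS | SdS; G -> fd | GfS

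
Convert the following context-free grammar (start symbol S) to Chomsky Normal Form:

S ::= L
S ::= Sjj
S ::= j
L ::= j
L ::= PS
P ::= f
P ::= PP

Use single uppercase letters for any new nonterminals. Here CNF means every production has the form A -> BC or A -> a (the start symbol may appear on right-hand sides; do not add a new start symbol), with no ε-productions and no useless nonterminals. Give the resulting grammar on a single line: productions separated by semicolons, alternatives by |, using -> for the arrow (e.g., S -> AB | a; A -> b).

S -> j | PS | SB; A -> j; B -> AA; P -> f | PP

No ε-productions.
After unit-elimination: S -> j | PS | Sjj; L -> j | PS; P -> f | PP.
TERM: introduce A -> j and substitute in every rule of length ≥2.
BIN: S -> SAA becomes S -> SB, B -> AA.
Drop unreachable/unproductive: L.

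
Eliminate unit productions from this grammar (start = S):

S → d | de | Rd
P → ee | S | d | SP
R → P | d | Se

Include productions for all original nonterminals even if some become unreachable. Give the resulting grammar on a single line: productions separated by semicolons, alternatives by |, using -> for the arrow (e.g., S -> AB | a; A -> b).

S -> d | Rd | de; P -> d | Rd | SP | de | ee; R -> d | Rd | SP | Se | de | ee

Unit productions: P->S, R->P.
Unit pairs (A ⇒* B via units): (P,S), (R,P), (R,S).
S: inherits non-unit rules of {S} → Rd | d | de.
P: inherits non-unit rules of {P, S} → Rd | SP | d | de | ee.
R: inherits non-unit rules of {P, R, S} → Rd | SP | Se | d | de | ee.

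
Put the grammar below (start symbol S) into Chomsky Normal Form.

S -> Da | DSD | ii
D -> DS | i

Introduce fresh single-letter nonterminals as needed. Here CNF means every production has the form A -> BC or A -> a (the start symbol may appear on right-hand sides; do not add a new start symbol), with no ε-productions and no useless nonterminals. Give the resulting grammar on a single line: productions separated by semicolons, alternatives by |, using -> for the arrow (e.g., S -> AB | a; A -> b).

S -> BB | DA | DC; A -> a; B -> i; C -> SD; D -> i | DS

No ε-productions.
No unit productions to eliminate.
TERM: introduce A -> a, B -> i and substitute in every rule of length ≥2.
BIN: S -> DSD becomes S -> DC, C -> SD.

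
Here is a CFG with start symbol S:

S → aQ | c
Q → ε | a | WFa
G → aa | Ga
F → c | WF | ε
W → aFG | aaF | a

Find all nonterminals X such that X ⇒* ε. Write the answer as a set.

{F, Q}

Directly nullable (have an ε-rule): {F, Q}.
Not nullable: G, S, W — each has a terminal in every rule's right-hand side or depends on a non-nullable symbol.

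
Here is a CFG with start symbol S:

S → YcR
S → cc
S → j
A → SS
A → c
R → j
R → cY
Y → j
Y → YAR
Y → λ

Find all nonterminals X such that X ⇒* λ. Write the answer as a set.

Directly nullable (have an ε-rule): {Y}.
Not nullable: A, R, S — each has a terminal in every rule's right-hand side or depends on a non-nullable symbol.

{Y}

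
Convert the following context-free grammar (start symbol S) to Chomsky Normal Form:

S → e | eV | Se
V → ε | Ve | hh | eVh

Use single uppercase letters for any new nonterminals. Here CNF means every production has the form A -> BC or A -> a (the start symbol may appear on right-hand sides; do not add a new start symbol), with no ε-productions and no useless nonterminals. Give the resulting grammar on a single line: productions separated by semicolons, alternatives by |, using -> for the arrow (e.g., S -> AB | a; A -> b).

Nullable: {V}; after ε-elimination: S -> e | Se | eV; V -> e | Ve | eh | hh | eVh.
No unit productions to eliminate.
TERM: introduce A -> e, B -> h and substitute in every rule of length ≥2.
BIN: V -> AVB becomes V -> AC, C -> VB.

S -> e | AV | SA; A -> e; B -> h; C -> VB; V -> e | AB | AC | BB | VA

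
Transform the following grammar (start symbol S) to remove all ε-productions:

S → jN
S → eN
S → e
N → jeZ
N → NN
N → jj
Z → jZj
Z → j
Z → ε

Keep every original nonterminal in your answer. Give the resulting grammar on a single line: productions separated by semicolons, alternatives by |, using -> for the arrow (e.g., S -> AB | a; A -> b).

Nullable set: {Z}.
N -> jeZ: Z nullable, giving je | jeZ.
Drop Z -> ε.
Z -> jZj: Z nullable, giving jZj | jj.
Unchanged (no nullable symbols): S -> e; S -> eN; S -> jN; N -> NN; N -> jj; Z -> j.

S -> e | eN | jN; N -> NN | je | jj | jeZ; Z -> j | jj | jZj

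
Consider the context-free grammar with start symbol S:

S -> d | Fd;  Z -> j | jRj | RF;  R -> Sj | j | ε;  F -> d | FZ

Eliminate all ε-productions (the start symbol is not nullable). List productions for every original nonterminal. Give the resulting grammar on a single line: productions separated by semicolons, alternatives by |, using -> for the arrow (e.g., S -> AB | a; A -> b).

Nullable set: {R}.
Drop R -> ε.
Z -> RF: R nullable, giving F | RF.
Z -> jRj: R nullable, giving jRj | jj.
Unchanged (no nullable symbols): S -> Fd; S -> d; F -> FZ; F -> d; R -> Sj; R -> j; Z -> j.

S -> d | Fd; F -> d | FZ; R -> j | Sj; Z -> F | j | RF | jj | jRj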